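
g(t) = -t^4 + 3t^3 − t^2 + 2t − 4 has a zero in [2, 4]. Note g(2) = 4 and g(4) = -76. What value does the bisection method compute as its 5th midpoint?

2.6875

m = 3, g(m) = -7 (−); new bracket [2, 3]
m = 2.5, g(m) = 2.5625 (+); new bracket [2.5, 3]
m = 2.75, g(m) = -0.863281 (−); new bracket [2.5, 2.75]
m = 2.625, g(m) = 1.1423 (+); new bracket [2.625, 2.75]
m = 2.6875, g(m) = 0.2182 (+); new bracket [2.6875, 2.75]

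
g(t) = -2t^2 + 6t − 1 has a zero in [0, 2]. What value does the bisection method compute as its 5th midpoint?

t = 1 gives g = 3, positive; keep [0, 1]
t = 0.5 gives g = 1.5, positive; keep [0, 0.5]
t = 0.25 gives g = 0.375, positive; keep [0, 0.25]
t = 0.125 gives g = -0.2812, negative; keep [0.125, 0.25]
t = 0.1875 gives g = 0.0547, positive; keep [0.125, 0.1875]

0.1875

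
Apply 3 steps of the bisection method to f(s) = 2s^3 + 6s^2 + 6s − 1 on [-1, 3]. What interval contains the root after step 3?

[0, 0.5]

m = 1, f(m) = 13 (+); new bracket [-1, 1]
m = 0, f(m) = -1 (−); new bracket [0, 1]
m = 0.5, f(m) = 3.75 (+); new bracket [0, 0.5]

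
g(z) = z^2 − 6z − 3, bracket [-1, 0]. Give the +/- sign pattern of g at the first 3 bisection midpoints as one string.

g(-0.5) = 0.25 > 0, so the root lies in [-0.5, 0]
g(-0.25) = -1.4375 < 0, so the root lies in [-0.5, -0.25]
g(-0.375) = -0.609375 < 0, so the root lies in [-0.5, -0.375]

+--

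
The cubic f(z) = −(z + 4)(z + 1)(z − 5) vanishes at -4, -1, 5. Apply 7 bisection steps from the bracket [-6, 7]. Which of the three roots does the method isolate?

f(0.5) = 30.375 > 0, so the root lies in [0.5, 7]
f(3.75) = 46.015625 > 0, so the root lies in [3.75, 7]
f(5.375) = -22.412109 < 0, so the root lies in [3.75, 5.375]
f(4.5625) = 20.8376 > 0, so the root lies in [4.5625, 5.375]
f(4.96875) = 1.6729 > 0, so the root lies in [4.96875, 5.375]
f(5.171875) = -9.7294 < 0, so the root lies in [4.96875, 5.171875]
f(5.0703125) = -3.8714 < 0, so the root lies in [4.96875, 5.0703125]

5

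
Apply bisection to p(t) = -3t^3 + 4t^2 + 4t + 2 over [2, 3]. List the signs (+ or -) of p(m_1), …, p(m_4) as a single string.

p(2.5) = -9.875 < 0, so the root lies in [2, 2.5]
p(2.25) = -2.921875 < 0, so the root lies in [2, 2.25]
p(2.125) = -0.224609 < 0, so the root lies in [2, 2.125]
p(2.0625) = 0.9446 > 0, so the root lies in [2.0625, 2.125]

---+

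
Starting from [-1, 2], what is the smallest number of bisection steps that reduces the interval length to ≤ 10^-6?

Width after n steps is 3/2^n. Need 2^n ≥ 3/10^-6 = 3000000.
2^21 = 2097152 < 3000000 ≤ 2^22 = 4194304, so n = 22.

22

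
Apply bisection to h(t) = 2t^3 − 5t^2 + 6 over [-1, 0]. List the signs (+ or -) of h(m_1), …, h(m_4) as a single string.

t = -0.5 gives h = 4.5, positive; keep [-1, -0.5]
t = -0.75 gives h = 2.34375, positive; keep [-1, -0.75]
t = -0.875 gives h = 0.832031, positive; keep [-1, -0.875]
t = -0.9375 gives h = -0.0425, negative; keep [-0.9375, -0.875]

+++-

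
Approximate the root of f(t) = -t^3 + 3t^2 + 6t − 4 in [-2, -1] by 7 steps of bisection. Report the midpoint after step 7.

f(-1.5) = -2.875 < 0, so the root lies in [-2, -1.5]
f(-1.75) = 0.046875 > 0, so the root lies in [-1.75, -1.5]
f(-1.625) = -1.537109 < 0, so the root lies in [-1.75, -1.625]
f(-1.6875) = -0.7766 < 0, so the root lies in [-1.75, -1.6875]
f(-1.71875) = -0.3728 < 0, so the root lies in [-1.75, -1.71875]
f(-1.734375) = -0.165 < 0, so the root lies in [-1.75, -1.734375]
f(-1.7421875) = -0.0596 < 0, so the root lies in [-1.75, -1.7421875]

-1.7421875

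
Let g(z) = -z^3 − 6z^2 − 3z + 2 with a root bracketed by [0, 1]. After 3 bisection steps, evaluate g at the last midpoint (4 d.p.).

-0.0215

g(0.5) = -1.125 < 0, so the root lies in [0, 0.5]
g(0.25) = 0.859375 > 0, so the root lies in [0.25, 0.5]
g(0.375) = -0.021484 < 0, so the root lies in [0.25, 0.375]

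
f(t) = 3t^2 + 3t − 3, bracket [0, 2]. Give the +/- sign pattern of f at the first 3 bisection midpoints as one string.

+-+

t = 1 gives f = 3, positive; keep [0, 1]
t = 0.5 gives f = -0.75, negative; keep [0.5, 1]
t = 0.75 gives f = 0.9375, positive; keep [0.5, 0.75]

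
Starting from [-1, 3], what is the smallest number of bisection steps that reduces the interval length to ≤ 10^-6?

Width after n steps is 4/2^n. Need 2^n ≥ 4/10^-6 = 4000000.
2^21 = 2097152 < 4000000 ≤ 2^22 = 4194304, so n = 22.

22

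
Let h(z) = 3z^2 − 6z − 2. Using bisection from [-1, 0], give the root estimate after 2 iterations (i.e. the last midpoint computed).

-0.25

midpoint -0.5: h = 1.75 > 0 → [-0.5, 0]
midpoint -0.25: h = -0.3125 < 0 → [-0.5, -0.25]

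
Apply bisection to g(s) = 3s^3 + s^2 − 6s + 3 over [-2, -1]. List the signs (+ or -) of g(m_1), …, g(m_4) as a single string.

midpoint -1.5: g = 4.125 > 0 → [-2, -1.5]
midpoint -1.75: g = 0.484375 > 0 → [-2, -1.75]
midpoint -1.875: g = -2.009766 < 0 → [-1.875, -1.75]
midpoint -1.8125: g = -0.7029 < 0 → [-1.8125, -1.75]

++--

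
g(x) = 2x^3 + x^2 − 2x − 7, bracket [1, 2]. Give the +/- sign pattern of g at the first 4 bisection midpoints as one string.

g(1.5) = -1 < 0, so the root lies in [1.5, 2]
g(1.75) = 3.28125 > 0, so the root lies in [1.5, 1.75]
g(1.625) = 0.972656 > 0, so the root lies in [1.5, 1.625]
g(1.5625) = -0.0542 < 0, so the root lies in [1.5625, 1.625]

-++-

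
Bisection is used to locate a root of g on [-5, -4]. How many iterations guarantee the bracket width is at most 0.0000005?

Width after n steps is 1/2^n. Need 2^n ≥ 1/0.0000005 = 2000000.
2^20 = 1048576 < 2000000 ≤ 2^21 = 2097152, so n = 21.

21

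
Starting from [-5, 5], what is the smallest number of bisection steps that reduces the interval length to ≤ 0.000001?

24

Width after n steps is 10/2^n. Need 2^n ≥ 10/0.000001 = 10000000.
2^23 = 8388608 < 10000000 ≤ 2^24 = 16777216, so n = 24.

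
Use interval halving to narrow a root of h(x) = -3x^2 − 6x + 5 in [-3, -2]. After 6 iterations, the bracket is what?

[-2.640625, -2.625]

midpoint -2.5: h = 1.25 > 0 → [-3, -2.5]
midpoint -2.75: h = -1.1875 < 0 → [-2.75, -2.5]
midpoint -2.625: h = 0.078125 > 0 → [-2.75, -2.625]
midpoint -2.6875: h = -0.543 < 0 → [-2.6875, -2.625]
midpoint -2.65625: h = -0.2295 < 0 → [-2.65625, -2.625]
midpoint -2.640625: h = -0.075 < 0 → [-2.640625, -2.625]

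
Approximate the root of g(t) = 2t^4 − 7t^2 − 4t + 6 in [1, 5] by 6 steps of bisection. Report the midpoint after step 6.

1.9375

m = 3, g(m) = 93 (+); new bracket [1, 3]
m = 2, g(m) = 2 (+); new bracket [1, 2]
m = 1.5, g(m) = -5.625 (−); new bracket [1.5, 2]
m = 1.75, g(m) = -3.6797 (−); new bracket [1.75, 2]
m = 1.875, g(m) = -1.3901 (−); new bracket [1.875, 2]
m = 1.9375, g(m) = 0.1563 (+); new bracket [1.875, 1.9375]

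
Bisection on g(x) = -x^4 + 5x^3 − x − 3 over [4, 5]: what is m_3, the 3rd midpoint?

4.875

m = 4.5, g(m) = 38.0625 (+); new bracket [4.5, 5]
m = 4.75, g(m) = 19.042969 (+); new bracket [4.75, 5]
m = 4.875, g(m) = 6.607178 (+); new bracket [4.875, 5]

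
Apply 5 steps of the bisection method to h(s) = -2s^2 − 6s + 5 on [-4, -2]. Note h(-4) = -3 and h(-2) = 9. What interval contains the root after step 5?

[-3.6875, -3.625]

midpoint -3: h = 5 > 0 → [-4, -3]
midpoint -3.5: h = 1.5 > 0 → [-4, -3.5]
midpoint -3.75: h = -0.625 < 0 → [-3.75, -3.5]
midpoint -3.625: h = 0.4688 > 0 → [-3.75, -3.625]
midpoint -3.6875: h = -0.0703 < 0 → [-3.6875, -3.625]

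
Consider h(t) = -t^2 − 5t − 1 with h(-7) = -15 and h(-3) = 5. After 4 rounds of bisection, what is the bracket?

m = -5, h(m) = -1 (−); new bracket [-5, -3]
m = -4, h(m) = 3 (+); new bracket [-5, -4]
m = -4.5, h(m) = 1.25 (+); new bracket [-5, -4.5]
m = -4.75, h(m) = 0.1875 (+); new bracket [-5, -4.75]

[-5, -4.75]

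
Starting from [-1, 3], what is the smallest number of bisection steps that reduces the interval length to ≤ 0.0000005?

Width after n steps is 4/2^n. Need 2^n ≥ 4/0.0000005 = 8000000.
2^22 = 4194304 < 8000000 ≤ 2^23 = 8388608, so n = 23.

23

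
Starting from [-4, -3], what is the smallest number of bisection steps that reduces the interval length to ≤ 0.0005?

11

Width after n steps is 1/2^n. Need 2^n ≥ 1/0.0005 = 2000.
2^10 = 1024 < 2000 ≤ 2^11 = 2048, so n = 11.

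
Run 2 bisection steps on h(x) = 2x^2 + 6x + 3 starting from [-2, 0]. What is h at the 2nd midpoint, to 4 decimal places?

m = -1, h(m) = -1 (−); new bracket [-1, 0]
m = -0.5, h(m) = 0.5 (+); new bracket [-1, -0.5]

0.5000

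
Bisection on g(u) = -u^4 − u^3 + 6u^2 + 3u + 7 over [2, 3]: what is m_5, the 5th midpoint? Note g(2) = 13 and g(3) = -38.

midpoint 2.5: g = -2.6875 < 0 → [2, 2.5]
midpoint 2.25: g = 7.105469 > 0 → [2.25, 2.5]
midpoint 2.375: g = 2.755615 > 0 → [2.375, 2.5]
midpoint 2.4375: g = 0.1785 > 0 → [2.4375, 2.5]
midpoint 2.46875: g = -1.2174 < 0 → [2.4375, 2.46875]

2.46875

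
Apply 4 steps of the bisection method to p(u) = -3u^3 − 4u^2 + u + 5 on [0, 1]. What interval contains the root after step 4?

p(0.5) = 4.125 > 0, so the root lies in [0.5, 1]
p(0.75) = 2.234375 > 0, so the root lies in [0.75, 1]
p(0.875) = 0.802734 > 0, so the root lies in [0.875, 1]
p(0.9375) = -0.05 < 0, so the root lies in [0.875, 0.9375]

[0.875, 0.9375]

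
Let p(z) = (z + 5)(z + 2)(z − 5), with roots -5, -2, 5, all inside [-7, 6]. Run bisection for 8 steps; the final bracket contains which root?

z = -0.5 gives p = -37.125, negative; keep [-0.5, 6]
z = 2.75 gives p = -82.828125, negative; keep [2.75, 6]
z = 4.375 gives p = -37.353516, negative; keep [4.375, 6]
z = 5.1875 gives p = 13.7292, positive; keep [4.375, 5.1875]
z = 4.78125 gives p = -14.5095, negative; keep [4.78125, 5.1875]
z = 4.984375 gives p = -1.0896, negative; keep [4.984375, 5.1875]
z = 5.0859375 gives p = 6.1418, positive; keep [4.984375, 5.0859375]
z = 5.03515625 gives p = 2.482, positive; keep [4.984375, 5.03515625]

5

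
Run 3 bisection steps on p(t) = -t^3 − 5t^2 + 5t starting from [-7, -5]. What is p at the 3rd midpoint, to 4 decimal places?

p(-6) = 6 > 0, so the root lies in [-6, -5]
p(-5.5) = -12.375 < 0, so the root lies in [-6, -5.5]
p(-5.75) = -3.953125 < 0, so the root lies in [-6, -5.75]

-3.9531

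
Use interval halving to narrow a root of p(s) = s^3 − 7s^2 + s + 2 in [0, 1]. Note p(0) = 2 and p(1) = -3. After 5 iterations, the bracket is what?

[0.625, 0.65625]

m = 0.5, p(m) = 0.875 (+); new bracket [0.5, 1]
m = 0.75, p(m) = -0.765625 (−); new bracket [0.5, 0.75]
m = 0.625, p(m) = 0.134766 (+); new bracket [0.625, 0.75]
m = 0.6875, p(m) = -0.2961 (−); new bracket [0.625, 0.6875]
m = 0.65625, p(m) = -0.0758 (−); new bracket [0.625, 0.65625]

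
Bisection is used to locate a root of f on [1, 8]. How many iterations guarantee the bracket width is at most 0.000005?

21

Width after n steps is 7/2^n. Need 2^n ≥ 7/0.000005 = 1400000.
2^20 = 1048576 < 1400000 ≤ 2^21 = 2097152, so n = 21.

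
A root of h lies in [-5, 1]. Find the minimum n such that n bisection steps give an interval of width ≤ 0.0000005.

Width after n steps is 6/2^n. Need 2^n ≥ 6/0.0000005 = 12000000.
2^23 = 8388608 < 12000000 ≤ 2^24 = 16777216, so n = 24.

24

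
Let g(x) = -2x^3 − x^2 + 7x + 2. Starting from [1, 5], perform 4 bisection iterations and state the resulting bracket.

[1.75, 2]

x = 3 gives g = -40, negative; keep [1, 3]
x = 2 gives g = -4, negative; keep [1, 2]
x = 1.5 gives g = 3.5, positive; keep [1.5, 2]
x = 1.75 gives g = 0.4688, positive; keep [1.75, 2]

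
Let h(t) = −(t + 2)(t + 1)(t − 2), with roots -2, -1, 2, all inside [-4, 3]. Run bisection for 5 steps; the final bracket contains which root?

2

t = -0.5 gives h = 1.875, positive; keep [-0.5, 3]
t = 1.25 gives h = 5.484375, positive; keep [1.25, 3]
t = 2.125 gives h = -1.611328, negative; keep [1.25, 2.125]
t = 1.6875 gives h = 3.0969, positive; keep [1.6875, 2.125]
t = 1.90625 gives h = 1.0643, positive; keep [1.90625, 2.125]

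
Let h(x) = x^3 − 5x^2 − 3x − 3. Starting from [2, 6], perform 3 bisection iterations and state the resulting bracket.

m = 4, h(m) = -31 (−); new bracket [4, 6]
m = 5, h(m) = -18 (−); new bracket [5, 6]
m = 5.5, h(m) = -4.375 (−); new bracket [5.5, 6]

[5.5, 6]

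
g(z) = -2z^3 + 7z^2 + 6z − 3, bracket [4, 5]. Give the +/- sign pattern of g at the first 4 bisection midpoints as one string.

m = 4.5, g(m) = -16.5 (−); new bracket [4, 4.5]
m = 4.25, g(m) = -4.59375 (−); new bracket [4, 4.25]
m = 4.125, g(m) = 0.480469 (+); new bracket [4.125, 4.25]
m = 4.1875, g(m) = -1.9858 (−); new bracket [4.125, 4.1875]

--+-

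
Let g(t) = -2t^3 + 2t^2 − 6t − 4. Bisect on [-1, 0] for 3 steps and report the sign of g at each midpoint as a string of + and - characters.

-++

m = -0.5, g(m) = -0.25 (−); new bracket [-1, -0.5]
m = -0.75, g(m) = 2.46875 (+); new bracket [-0.75, -0.5]
m = -0.625, g(m) = 1.019531 (+); new bracket [-0.625, -0.5]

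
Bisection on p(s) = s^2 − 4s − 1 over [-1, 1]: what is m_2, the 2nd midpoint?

midpoint 0: p = -1 < 0 → [-1, 0]
midpoint -0.5: p = 1.25 > 0 → [-0.5, 0]

-0.5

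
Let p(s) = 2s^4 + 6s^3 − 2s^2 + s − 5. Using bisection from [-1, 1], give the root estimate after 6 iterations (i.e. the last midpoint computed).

0.90625

p(0) = -5 < 0, so the root lies in [0, 1]
p(0.5) = -4.125 < 0, so the root lies in [0.5, 1]
p(0.75) = -2.210938 < 0, so the root lies in [0.75, 1]
p(0.875) = -0.4644 < 0, so the root lies in [0.875, 1]
p(0.9375) = 0.6685 > 0, so the root lies in [0.875, 0.9375]
p(0.90625) = 0.0785 > 0, so the root lies in [0.875, 0.90625]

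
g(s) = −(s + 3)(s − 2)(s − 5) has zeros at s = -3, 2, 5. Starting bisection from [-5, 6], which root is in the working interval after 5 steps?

midpoint 0.5: g = -23.625 < 0 → [-5, 0.5]
midpoint -2.25: g = -23.109375 < 0 → [-5, -2.25]
midpoint -3.625: g = 30.322266 > 0 → [-3.625, -2.25]
midpoint -2.9375: g = -2.4495 < 0 → [-3.625, -2.9375]
midpoint -3.28125: g = 12.3006 > 0 → [-3.28125, -2.9375]

-3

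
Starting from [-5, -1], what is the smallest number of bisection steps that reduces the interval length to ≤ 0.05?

Width after n steps is 4/2^n. Need 2^n ≥ 4/0.05 = 80.
2^6 = 64 < 80 ≤ 2^7 = 128, so n = 7.

7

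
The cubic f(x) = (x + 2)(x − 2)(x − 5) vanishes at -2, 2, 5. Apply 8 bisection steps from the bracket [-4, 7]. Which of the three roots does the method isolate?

midpoint 1.5: f = 6.125 > 0 → [-4, 1.5]
midpoint -1.25: f = 15.234375 > 0 → [-4, -1.25]
midpoint -2.625: f = -22.041016 < 0 → [-2.625, -1.25]
midpoint -1.9375: f = 1.7073 > 0 → [-2.625, -1.9375]
midpoint -2.28125: f = -8.7674 < 0 → [-2.28125, -1.9375]
midpoint -2.109375: f = -3.1954 < 0 → [-2.109375, -1.9375]
midpoint -2.0234375: f = -0.6623 < 0 → [-2.0234375, -1.9375]
midpoint -1.98046875: f = 0.5427 > 0 → [-2.0234375, -1.98046875]

-2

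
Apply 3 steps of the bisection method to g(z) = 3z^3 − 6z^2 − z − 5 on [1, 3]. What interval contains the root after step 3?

midpoint 2: g = -7 < 0 → [2, 3]
midpoint 2.5: g = 1.875 > 0 → [2, 2.5]
midpoint 2.25: g = -3.453125 < 0 → [2.25, 2.5]

[2.25, 2.5]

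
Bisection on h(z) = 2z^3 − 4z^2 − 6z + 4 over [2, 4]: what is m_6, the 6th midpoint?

m = 3, h(m) = 4 (+); new bracket [2, 3]
m = 2.5, h(m) = -4.75 (−); new bracket [2.5, 3]
m = 2.75, h(m) = -1.15625 (−); new bracket [2.75, 3]
m = 2.875, h(m) = 1.2148 (+); new bracket [2.75, 2.875]
m = 2.8125, h(m) = -0.021 (−); new bracket [2.8125, 2.875]
m = 2.84375, h(m) = 0.5842 (+); new bracket [2.8125, 2.84375]

2.84375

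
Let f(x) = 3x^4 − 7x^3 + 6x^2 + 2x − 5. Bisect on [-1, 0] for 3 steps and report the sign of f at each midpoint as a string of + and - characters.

-+-

midpoint -0.5: f = -3.4375 < 0 → [-1, -0.5]
midpoint -0.75: f = 0.777344 > 0 → [-0.75, -0.5]
midpoint -0.625: f = -1.739502 < 0 → [-0.75, -0.625]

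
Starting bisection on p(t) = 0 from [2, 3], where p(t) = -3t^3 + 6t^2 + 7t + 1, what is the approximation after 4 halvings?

midpoint 2.5: p = 9.125 > 0 → [2.5, 3]
midpoint 2.75: p = 3.234375 > 0 → [2.75, 3]
midpoint 2.875: p = -0.572266 < 0 → [2.75, 2.875]
midpoint 2.8125: p = 1.4065 > 0 → [2.8125, 2.875]

2.8125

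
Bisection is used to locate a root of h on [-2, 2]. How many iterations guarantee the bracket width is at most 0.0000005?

23

Width after n steps is 4/2^n. Need 2^n ≥ 4/0.0000005 = 8000000.
2^22 = 4194304 < 8000000 ≤ 2^23 = 8388608, so n = 23.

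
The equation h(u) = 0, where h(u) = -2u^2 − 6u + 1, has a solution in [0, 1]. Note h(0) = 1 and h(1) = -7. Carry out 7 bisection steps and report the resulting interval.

u = 0.5 gives h = -2.5, negative; keep [0, 0.5]
u = 0.25 gives h = -0.625, negative; keep [0, 0.25]
u = 0.125 gives h = 0.21875, positive; keep [0.125, 0.25]
u = 0.1875 gives h = -0.1953, negative; keep [0.125, 0.1875]
u = 0.15625 gives h = 0.0137, positive; keep [0.15625, 0.1875]
u = 0.171875 gives h = -0.0903, negative; keep [0.15625, 0.171875]
u = 0.1640625 gives h = -0.0382, negative; keep [0.15625, 0.1640625]

[0.15625, 0.1640625]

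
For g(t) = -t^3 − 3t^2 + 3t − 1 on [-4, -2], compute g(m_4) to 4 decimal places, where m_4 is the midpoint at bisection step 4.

0.5137

t = -3 gives g = -10, negative; keep [-4, -3]
t = -3.5 gives g = -5.375, negative; keep [-4, -3.5]
t = -3.75 gives g = -1.703125, negative; keep [-4, -3.75]
t = -3.875 gives g = 0.5137, positive; keep [-3.875, -3.75]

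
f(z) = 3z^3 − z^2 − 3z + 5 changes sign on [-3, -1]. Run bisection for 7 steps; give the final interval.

z = -2 gives f = -17, negative; keep [-2, -1]
z = -1.5 gives f = -2.875, negative; keep [-1.5, -1]
z = -1.25 gives f = 1.328125, positive; keep [-1.5, -1.25]
z = -1.375 gives f = -0.5645, negative; keep [-1.375, -1.25]
z = -1.3125 gives f = 0.4319, positive; keep [-1.375, -1.3125]
z = -1.34375 gives f = -0.0535, negative; keep [-1.34375, -1.3125]
z = -1.328125 gives f = 0.1924, positive; keep [-1.34375, -1.328125]

[-1.34375, -1.328125]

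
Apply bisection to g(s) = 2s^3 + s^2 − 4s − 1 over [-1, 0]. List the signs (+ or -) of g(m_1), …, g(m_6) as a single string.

g(-0.5) = 1 > 0, so the root lies in [-0.5, 0]
g(-0.25) = 0.03125 > 0, so the root lies in [-0.25, 0]
g(-0.125) = -0.488281 < 0, so the root lies in [-0.25, -0.125]
g(-0.1875) = -0.228 < 0, so the root lies in [-0.25, -0.1875]
g(-0.21875) = -0.0981 < 0, so the root lies in [-0.25, -0.21875]
g(-0.234375) = -0.0333 < 0, so the root lies in [-0.25, -0.234375]

++----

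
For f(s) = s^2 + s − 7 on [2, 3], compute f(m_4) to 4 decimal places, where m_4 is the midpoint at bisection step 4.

s = 2.5 gives f = 1.75, positive; keep [2, 2.5]
s = 2.25 gives f = 0.3125, positive; keep [2, 2.25]
s = 2.125 gives f = -0.359375, negative; keep [2.125, 2.25]
s = 2.1875 gives f = -0.0273, negative; keep [2.1875, 2.25]

-0.0273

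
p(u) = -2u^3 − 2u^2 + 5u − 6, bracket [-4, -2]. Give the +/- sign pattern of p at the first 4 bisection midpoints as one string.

midpoint -3: p = 15 > 0 → [-3, -2]
midpoint -2.5: p = 0.25 > 0 → [-2.5, -2]
midpoint -2.25: p = -4.59375 < 0 → [-2.5, -2.25]
midpoint -2.375: p = -2.3633 < 0 → [-2.5, -2.375]

++--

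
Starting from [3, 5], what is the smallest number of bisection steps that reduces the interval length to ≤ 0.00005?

Width after n steps is 2/2^n. Need 2^n ≥ 2/0.00005 = 40000.
2^15 = 32768 < 40000 ≤ 2^16 = 65536, so n = 16.

16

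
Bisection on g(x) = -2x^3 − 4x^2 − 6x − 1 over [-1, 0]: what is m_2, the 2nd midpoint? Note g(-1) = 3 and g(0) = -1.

-0.25

midpoint -0.5: g = 1.25 > 0 → [-0.5, 0]
midpoint -0.25: g = 0.28125 > 0 → [-0.25, 0]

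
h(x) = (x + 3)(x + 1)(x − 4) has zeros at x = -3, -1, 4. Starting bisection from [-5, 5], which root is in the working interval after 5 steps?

4

m = 0, h(m) = -12 (−); new bracket [0, 5]
m = 2.5, h(m) = -28.875 (−); new bracket [2.5, 5]
m = 3.75, h(m) = -8.015625 (−); new bracket [3.75, 5]
m = 4.375, h(m) = 14.8652 (+); new bracket [3.75, 4.375]
m = 4.0625, h(m) = 2.2346 (+); new bracket [3.75, 4.0625]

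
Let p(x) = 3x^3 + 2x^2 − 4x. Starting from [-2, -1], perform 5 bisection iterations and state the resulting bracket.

[-1.5625, -1.53125]

m = -1.5, p(m) = 0.375 (+); new bracket [-2, -1.5]
m = -1.75, p(m) = -2.953125 (−); new bracket [-1.75, -1.5]
m = -1.625, p(m) = -1.091797 (−); new bracket [-1.625, -1.5]
m = -1.5625, p(m) = -0.3113 (−); new bracket [-1.5625, -1.5]
m = -1.53125, p(m) = 0.0434 (+); new bracket [-1.5625, -1.53125]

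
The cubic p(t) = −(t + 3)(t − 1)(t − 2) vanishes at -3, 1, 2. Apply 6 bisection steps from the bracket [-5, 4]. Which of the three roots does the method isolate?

-3

t = -0.5 gives p = -9.375, negative; keep [-5, -0.5]
t = -2.75 gives p = -4.453125, negative; keep [-5, -2.75]
t = -3.875 gives p = 25.060547, positive; keep [-3.875, -2.75]
t = -3.3125 gives p = 7.1594, positive; keep [-3.3125, -2.75]
t = -3.03125 gives p = 0.6338, positive; keep [-3.03125, -2.75]
t = -2.890625 gives p = -2.0811, negative; keep [-3.03125, -2.890625]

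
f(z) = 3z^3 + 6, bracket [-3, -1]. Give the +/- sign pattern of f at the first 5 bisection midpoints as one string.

--+--

z = -2 gives f = -18, negative; keep [-2, -1]
z = -1.5 gives f = -4.125, negative; keep [-1.5, -1]
z = -1.25 gives f = 0.140625, positive; keep [-1.5, -1.25]
z = -1.375 gives f = -1.7988, negative; keep [-1.375, -1.25]
z = -1.3125 gives f = -0.783, negative; keep [-1.3125, -1.25]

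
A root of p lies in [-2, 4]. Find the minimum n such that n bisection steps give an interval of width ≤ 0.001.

Width after n steps is 6/2^n. Need 2^n ≥ 6/0.001 = 6000.
2^12 = 4096 < 6000 ≤ 2^13 = 8192, so n = 13.

13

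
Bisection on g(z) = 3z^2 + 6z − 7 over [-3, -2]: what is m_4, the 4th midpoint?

-2.8125

m = -2.5, g(m) = -3.25 (−); new bracket [-3, -2.5]
m = -2.75, g(m) = -0.8125 (−); new bracket [-3, -2.75]
m = -2.875, g(m) = 0.546875 (+); new bracket [-2.875, -2.75]
m = -2.8125, g(m) = -0.1445 (−); new bracket [-2.875, -2.8125]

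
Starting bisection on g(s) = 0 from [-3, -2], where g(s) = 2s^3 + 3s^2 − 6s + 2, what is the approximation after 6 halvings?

-2.734375

midpoint -2.5: g = 4.5 > 0 → [-3, -2.5]
midpoint -2.75: g = -0.40625 < 0 → [-2.75, -2.5]
midpoint -2.625: g = 2.246094 > 0 → [-2.75, -2.625]
midpoint -2.6875: g = 0.9712 > 0 → [-2.75, -2.6875]
midpoint -2.71875: g = 0.2955 > 0 → [-2.75, -2.71875]
midpoint -2.734375: g = -0.0521 < 0 → [-2.734375, -2.71875]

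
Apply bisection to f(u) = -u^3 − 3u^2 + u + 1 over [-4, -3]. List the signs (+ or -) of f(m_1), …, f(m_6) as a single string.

++--+-

u = -3.5 gives f = 3.625, positive; keep [-3.5, -3]
u = -3.25 gives f = 0.390625, positive; keep [-3.25, -3]
u = -3.125 gives f = -0.904297, negative; keep [-3.25, -3.125]
u = -3.1875 gives f = -0.2825, negative; keep [-3.25, -3.1875]
u = -3.21875 gives f = 0.0476, positive; keep [-3.21875, -3.1875]
u = -3.203125 gives f = -0.1191, negative; keep [-3.21875, -3.203125]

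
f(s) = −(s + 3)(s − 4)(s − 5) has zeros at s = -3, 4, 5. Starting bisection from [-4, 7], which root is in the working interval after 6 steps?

-3

m = 1.5, f(m) = -39.375 (−); new bracket [-4, 1.5]
m = -1.25, f(m) = -57.421875 (−); new bracket [-4, -1.25]
m = -2.625, f(m) = -18.943359 (−); new bracket [-4, -2.625]
m = -3.3125, f(m) = 18.9954 (+); new bracket [-3.3125, -2.625]
m = -2.96875, f(m) = -1.7354 (−); new bracket [-3.3125, -2.96875]
m = -3.140625, f(m) = 8.1744 (+); new bracket [-3.140625, -2.96875]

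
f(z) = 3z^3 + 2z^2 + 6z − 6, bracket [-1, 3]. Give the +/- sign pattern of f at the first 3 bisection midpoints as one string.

+--

midpoint 1: f = 5 > 0 → [-1, 1]
midpoint 0: f = -6 < 0 → [0, 1]
midpoint 0.5: f = -2.125 < 0 → [0.5, 1]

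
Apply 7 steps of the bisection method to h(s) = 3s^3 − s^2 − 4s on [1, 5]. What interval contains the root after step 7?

m = 3, h(m) = 60 (+); new bracket [1, 3]
m = 2, h(m) = 12 (+); new bracket [1, 2]
m = 1.5, h(m) = 1.875 (+); new bracket [1, 1.5]
m = 1.25, h(m) = -0.7031 (−); new bracket [1.25, 1.5]
m = 1.375, h(m) = 0.4082 (+); new bracket [1.25, 1.375]
m = 1.3125, h(m) = -0.1897 (−); new bracket [1.3125, 1.375]
m = 1.34375, h(m) = 0.0984 (+); new bracket [1.3125, 1.34375]

[1.3125, 1.34375]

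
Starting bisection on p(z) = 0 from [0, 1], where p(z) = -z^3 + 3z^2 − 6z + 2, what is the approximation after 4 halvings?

0.4375

m = 0.5, p(m) = -0.375 (−); new bracket [0, 0.5]
m = 0.25, p(m) = 0.671875 (+); new bracket [0.25, 0.5]
m = 0.375, p(m) = 0.119141 (+); new bracket [0.375, 0.5]
m = 0.4375, p(m) = -0.1345 (−); new bracket [0.375, 0.4375]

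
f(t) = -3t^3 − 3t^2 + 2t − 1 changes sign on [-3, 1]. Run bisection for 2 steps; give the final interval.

[-2, -1]

m = -1, f(m) = -3 (−); new bracket [-3, -1]
m = -2, f(m) = 7 (+); new bracket [-2, -1]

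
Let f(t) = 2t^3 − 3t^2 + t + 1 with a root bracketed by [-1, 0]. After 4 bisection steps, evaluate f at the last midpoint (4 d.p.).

f(-0.5) = -0.5 < 0, so the root lies in [-0.5, 0]
f(-0.25) = 0.53125 > 0, so the root lies in [-0.5, -0.25]
f(-0.375) = 0.097656 > 0, so the root lies in [-0.5, -0.375]
f(-0.4375) = -0.1792 < 0, so the root lies in [-0.4375, -0.375]

-0.1792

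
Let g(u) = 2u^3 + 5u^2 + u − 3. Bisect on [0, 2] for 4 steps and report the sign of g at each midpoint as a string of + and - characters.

+-++

m = 1, g(m) = 5 (+); new bracket [0, 1]
m = 0.5, g(m) = -1 (−); new bracket [0.5, 1]
m = 0.75, g(m) = 1.40625 (+); new bracket [0.5, 0.75]
m = 0.625, g(m) = 0.0664 (+); new bracket [0.5, 0.625]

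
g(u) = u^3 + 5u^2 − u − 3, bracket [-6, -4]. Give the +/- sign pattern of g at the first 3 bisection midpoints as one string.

midpoint -5: g = 2 > 0 → [-6, -5]
midpoint -5.5: g = -12.625 < 0 → [-5.5, -5]
midpoint -5.25: g = -4.640625 < 0 → [-5.25, -5]

+--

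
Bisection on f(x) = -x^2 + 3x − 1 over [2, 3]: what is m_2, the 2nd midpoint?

x = 2.5 gives f = 0.25, positive; keep [2.5, 3]
x = 2.75 gives f = -0.3125, negative; keep [2.5, 2.75]

2.75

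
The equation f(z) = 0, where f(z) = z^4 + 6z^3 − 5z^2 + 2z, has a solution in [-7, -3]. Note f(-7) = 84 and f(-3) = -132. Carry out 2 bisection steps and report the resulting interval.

[-7, -6]

m = -5, f(m) = -260 (−); new bracket [-7, -5]
m = -6, f(m) = -192 (−); new bracket [-7, -6]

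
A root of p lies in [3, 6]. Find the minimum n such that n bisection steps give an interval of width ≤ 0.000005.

20

Width after n steps is 3/2^n. Need 2^n ≥ 3/0.000005 = 600000.
2^19 = 524288 < 600000 ≤ 2^20 = 1048576, so n = 20.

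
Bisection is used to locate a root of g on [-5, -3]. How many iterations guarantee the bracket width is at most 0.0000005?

Width after n steps is 2/2^n. Need 2^n ≥ 2/0.0000005 = 4000000.
2^21 = 2097152 < 4000000 ≤ 2^22 = 4194304, so n = 22.

22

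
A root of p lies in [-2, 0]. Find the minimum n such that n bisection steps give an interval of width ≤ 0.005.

Width after n steps is 2/2^n. Need 2^n ≥ 2/0.005 = 400.
2^8 = 256 < 400 ≤ 2^9 = 512, so n = 9.

9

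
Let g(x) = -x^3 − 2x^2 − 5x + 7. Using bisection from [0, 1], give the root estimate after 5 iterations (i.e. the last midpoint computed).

0.90625

m = 0.5, g(m) = 3.875 (+); new bracket [0.5, 1]
m = 0.75, g(m) = 1.703125 (+); new bracket [0.75, 1]
m = 0.875, g(m) = 0.423828 (+); new bracket [0.875, 1]
m = 0.9375, g(m) = -0.2693 (−); new bracket [0.875, 0.9375]
m = 0.90625, g(m) = 0.0819 (+); new bracket [0.90625, 0.9375]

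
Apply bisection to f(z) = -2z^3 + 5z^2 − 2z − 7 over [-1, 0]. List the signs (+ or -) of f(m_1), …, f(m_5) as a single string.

f(-0.5) = -4.5 < 0, so the root lies in [-1, -0.5]
f(-0.75) = -1.84375 < 0, so the root lies in [-1, -0.75]
f(-0.875) = -0.082031 < 0, so the root lies in [-1, -0.875]
f(-0.9375) = 0.9175 > 0, so the root lies in [-0.9375, -0.875]
f(-0.90625) = 0.4075 > 0, so the root lies in [-0.90625, -0.875]

---++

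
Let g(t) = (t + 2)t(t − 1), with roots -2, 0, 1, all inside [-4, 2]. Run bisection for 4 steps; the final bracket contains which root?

m = -1, g(m) = 2 (+); new bracket [-4, -1]
m = -2.5, g(m) = -4.375 (−); new bracket [-2.5, -1]
m = -1.75, g(m) = 1.203125 (+); new bracket [-2.5, -1.75]
m = -2.125, g(m) = -0.8301 (−); new bracket [-2.125, -1.75]

-2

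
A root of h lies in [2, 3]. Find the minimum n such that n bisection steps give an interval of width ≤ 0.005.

Width after n steps is 1/2^n. Need 2^n ≥ 1/0.005 = 200.
2^7 = 128 < 200 ≤ 2^8 = 256, so n = 8.

8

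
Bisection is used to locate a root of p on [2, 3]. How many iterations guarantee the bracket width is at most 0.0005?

11

Width after n steps is 1/2^n. Need 2^n ≥ 1/0.0005 = 2000.
2^10 = 1024 < 2000 ≤ 2^11 = 2048, so n = 11.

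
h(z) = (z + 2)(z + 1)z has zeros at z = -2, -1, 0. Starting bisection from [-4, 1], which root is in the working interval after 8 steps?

midpoint -1.5: h = 0.375 > 0 → [-4, -1.5]
midpoint -2.75: h = -3.609375 < 0 → [-2.75, -1.5]
midpoint -2.125: h = -0.298828 < 0 → [-2.125, -1.5]
midpoint -1.8125: h = 0.2761 > 0 → [-2.125, -1.8125]
midpoint -1.96875: h = 0.0596 > 0 → [-2.125, -1.96875]
midpoint -2.046875: h = -0.1004 < 0 → [-2.046875, -1.96875]
midpoint -2.0078125: h = -0.0158 < 0 → [-2.0078125, -1.96875]
midpoint -1.98828125: h = 0.023 > 0 → [-2.0078125, -1.98828125]

-2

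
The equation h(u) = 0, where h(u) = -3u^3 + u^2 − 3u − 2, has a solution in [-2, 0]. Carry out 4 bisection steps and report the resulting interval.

u = -1 gives h = 5, positive; keep [-1, 0]
u = -0.5 gives h = 0.125, positive; keep [-0.5, 0]
u = -0.25 gives h = -1.140625, negative; keep [-0.5, -0.25]
u = -0.375 gives h = -0.5762, negative; keep [-0.5, -0.375]

[-0.5, -0.375]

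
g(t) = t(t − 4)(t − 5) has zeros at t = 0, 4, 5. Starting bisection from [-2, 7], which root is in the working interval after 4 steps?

0

t = 2.5 gives g = 9.375, positive; keep [-2, 2.5]
t = 0.25 gives g = 4.453125, positive; keep [-2, 0.25]
t = -0.875 gives g = -25.060547, negative; keep [-0.875, 0.25]
t = -0.3125 gives g = -7.1594, negative; keep [-0.3125, 0.25]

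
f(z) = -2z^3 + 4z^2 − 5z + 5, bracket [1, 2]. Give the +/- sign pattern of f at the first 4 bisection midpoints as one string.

m = 1.5, f(m) = -0.25 (−); new bracket [1, 1.5]
m = 1.25, f(m) = 1.09375 (+); new bracket [1.25, 1.5]
m = 1.375, f(m) = 0.488281 (+); new bracket [1.375, 1.5]
m = 1.4375, f(m) = 0.1372 (+); new bracket [1.4375, 1.5]

-+++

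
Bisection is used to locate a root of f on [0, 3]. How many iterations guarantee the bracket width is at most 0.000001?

Width after n steps is 3/2^n. Need 2^n ≥ 3/0.000001 = 3000000.
2^21 = 2097152 < 3000000 ≤ 2^22 = 4194304, so n = 22.

22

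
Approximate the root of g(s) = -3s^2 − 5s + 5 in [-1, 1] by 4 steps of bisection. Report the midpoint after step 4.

0.625

g(0) = 5 > 0, so the root lies in [0, 1]
g(0.5) = 1.75 > 0, so the root lies in [0.5, 1]
g(0.75) = -0.4375 < 0, so the root lies in [0.5, 0.75]
g(0.625) = 0.7031 > 0, so the root lies in [0.625, 0.75]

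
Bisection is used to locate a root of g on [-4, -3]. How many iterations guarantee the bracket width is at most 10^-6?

Width after n steps is 1/2^n. Need 2^n ≥ 1/10^-6 = 1000000.
2^19 = 524288 < 1000000 ≤ 2^20 = 1048576, so n = 20.

20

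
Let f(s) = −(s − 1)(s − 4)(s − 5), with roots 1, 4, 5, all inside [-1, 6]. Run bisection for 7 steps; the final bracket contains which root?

midpoint 2.5: f = -5.625 < 0 → [-1, 2.5]
midpoint 0.75: f = 3.453125 > 0 → [0.75, 2.5]
midpoint 1.625: f = -5.009766 < 0 → [0.75, 1.625]
midpoint 1.1875: f = -2.0105 < 0 → [0.75, 1.1875]
midpoint 0.96875: f = 0.3819 > 0 → [0.96875, 1.1875]
midpoint 1.078125: f = -0.8953 < 0 → [0.96875, 1.078125]
midpoint 1.0234375: f = -0.2774 < 0 → [0.96875, 1.0234375]

1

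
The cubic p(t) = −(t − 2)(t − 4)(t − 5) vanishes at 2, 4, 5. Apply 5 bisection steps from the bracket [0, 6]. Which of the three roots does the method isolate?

p(3) = -2 < 0, so the root lies in [0, 3]
p(1.5) = 4.375 > 0, so the root lies in [1.5, 3]
p(2.25) = -1.203125 < 0, so the root lies in [1.5, 2.25]
p(1.875) = 0.8301 > 0, so the root lies in [1.875, 2.25]
p(2.0625) = -0.3557 < 0, so the root lies in [1.875, 2.0625]

2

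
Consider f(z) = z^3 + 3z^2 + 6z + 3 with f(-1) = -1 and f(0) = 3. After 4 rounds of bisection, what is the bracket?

z = -0.5 gives f = 0.625, positive; keep [-1, -0.5]
z = -0.75 gives f = -0.234375, negative; keep [-0.75, -0.5]
z = -0.625 gives f = 0.177734, positive; keep [-0.75, -0.625]
z = -0.6875 gives f = -0.032, negative; keep [-0.6875, -0.625]

[-0.6875, -0.625]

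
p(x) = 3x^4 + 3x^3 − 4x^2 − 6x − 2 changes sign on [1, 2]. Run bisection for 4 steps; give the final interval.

[1.3125, 1.375]

p(1.5) = 5.3125 > 0, so the root lies in [1, 1.5]
p(1.25) = -2.566406 < 0, so the root lies in [1.25, 1.5]
p(1.375) = 0.709717 > 0, so the root lies in [1.25, 1.375]
p(1.3125) = -1.08 < 0, so the root lies in [1.3125, 1.375]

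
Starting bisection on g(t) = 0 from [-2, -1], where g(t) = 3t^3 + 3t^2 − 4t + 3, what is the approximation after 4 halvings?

g(-1.5) = 5.625 > 0, so the root lies in [-2, -1.5]
g(-1.75) = 3.109375 > 0, so the root lies in [-2, -1.75]
g(-1.875) = 1.271484 > 0, so the root lies in [-2, -1.875]
g(-1.9375) = 0.1921 > 0, so the root lies in [-2, -1.9375]

-1.9375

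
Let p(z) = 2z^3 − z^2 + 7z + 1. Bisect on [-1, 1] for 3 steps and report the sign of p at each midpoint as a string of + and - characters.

midpoint 0: p = 1 > 0 → [-1, 0]
midpoint -0.5: p = -3 < 0 → [-0.5, 0]
midpoint -0.25: p = -0.84375 < 0 → [-0.25, 0]

+--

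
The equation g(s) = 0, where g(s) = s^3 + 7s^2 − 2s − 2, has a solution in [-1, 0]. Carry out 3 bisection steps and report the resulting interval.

s = -0.5 gives g = 0.625, positive; keep [-0.5, 0]
s = -0.25 gives g = -1.078125, negative; keep [-0.5, -0.25]
s = -0.375 gives g = -0.318359, negative; keep [-0.5, -0.375]

[-0.5, -0.375]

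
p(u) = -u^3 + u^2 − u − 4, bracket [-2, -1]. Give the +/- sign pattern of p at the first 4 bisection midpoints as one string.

midpoint -1.5: p = 3.125 > 0 → [-1.5, -1]
midpoint -1.25: p = 0.765625 > 0 → [-1.25, -1]
midpoint -1.125: p = -0.185547 < 0 → [-1.25, -1.125]
midpoint -1.1875: p = 0.2722 > 0 → [-1.1875, -1.125]

++-+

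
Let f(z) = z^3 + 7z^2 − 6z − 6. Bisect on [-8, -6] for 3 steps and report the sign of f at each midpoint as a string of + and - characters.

m = -7, f(m) = 36 (+); new bracket [-8, -7]
m = -7.5, f(m) = 10.875 (+); new bracket [-8, -7.5]
m = -7.75, f(m) = -4.546875 (−); new bracket [-7.75, -7.5]

++-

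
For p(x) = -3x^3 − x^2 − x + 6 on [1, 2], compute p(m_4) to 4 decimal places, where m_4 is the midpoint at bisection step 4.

midpoint 1.5: p = -7.875 < 0 → [1, 1.5]
midpoint 1.25: p = -2.671875 < 0 → [1, 1.25]
midpoint 1.125: p = -0.662109 < 0 → [1, 1.125]
midpoint 1.0625: p = 0.2102 > 0 → [1.0625, 1.125]

0.2102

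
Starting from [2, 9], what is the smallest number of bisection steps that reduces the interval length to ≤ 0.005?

11

Width after n steps is 7/2^n. Need 2^n ≥ 7/0.005 = 1400.
2^10 = 1024 < 1400 ≤ 2^11 = 2048, so n = 11.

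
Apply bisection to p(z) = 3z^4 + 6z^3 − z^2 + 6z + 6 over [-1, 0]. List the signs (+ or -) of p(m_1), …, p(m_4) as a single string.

+-++

p(-0.5) = 2.1875 > 0, so the root lies in [-1, -0.5]
p(-0.75) = -0.644531 < 0, so the root lies in [-0.75, -0.5]
p(-0.625) = 0.852295 > 0, so the root lies in [-0.75, -0.625]
p(-0.6875) = 0.1228 > 0, so the root lies in [-0.75, -0.6875]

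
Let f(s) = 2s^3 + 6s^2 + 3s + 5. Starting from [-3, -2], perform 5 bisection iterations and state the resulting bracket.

[-2.8125, -2.78125]

midpoint -2.5: f = 3.75 > 0 → [-3, -2.5]
midpoint -2.75: f = 0.53125 > 0 → [-3, -2.75]
midpoint -2.875: f = -1.558594 < 0 → [-2.875, -2.75]
midpoint -2.8125: f = -0.4712 < 0 → [-2.8125, -2.75]
midpoint -2.78125: f = 0.0405 > 0 → [-2.8125, -2.78125]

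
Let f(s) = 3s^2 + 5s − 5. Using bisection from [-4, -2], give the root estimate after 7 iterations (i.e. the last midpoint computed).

-2.359375

m = -3, f(m) = 7 (+); new bracket [-3, -2]
m = -2.5, f(m) = 1.25 (+); new bracket [-2.5, -2]
m = -2.25, f(m) = -1.0625 (−); new bracket [-2.5, -2.25]
m = -2.375, f(m) = 0.0469 (+); new bracket [-2.375, -2.25]
m = -2.3125, f(m) = -0.5195 (−); new bracket [-2.375, -2.3125]
m = -2.34375, f(m) = -0.2393 (−); new bracket [-2.375, -2.34375]
m = -2.359375, f(m) = -0.0969 (−); new bracket [-2.375, -2.359375]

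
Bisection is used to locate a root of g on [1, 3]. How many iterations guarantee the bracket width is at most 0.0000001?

Width after n steps is 2/2^n. Need 2^n ≥ 2/0.0000001 = 20000000.
2^24 = 16777216 < 20000000 ≤ 2^25 = 33554432, so n = 25.

25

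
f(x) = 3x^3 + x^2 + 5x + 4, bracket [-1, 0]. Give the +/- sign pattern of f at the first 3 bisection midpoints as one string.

midpoint -0.5: f = 1.375 > 0 → [-1, -0.5]
midpoint -0.75: f = -0.453125 < 0 → [-0.75, -0.5]
midpoint -0.625: f = 0.533203 > 0 → [-0.75, -0.625]

+-+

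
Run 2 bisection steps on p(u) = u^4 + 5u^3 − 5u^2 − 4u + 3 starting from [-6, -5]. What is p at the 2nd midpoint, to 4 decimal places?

3.2695

midpoint -5.5: p = -43.0625 < 0 → [-6, -5.5]
midpoint -5.75: p = 3.269531 > 0 → [-5.75, -5.5]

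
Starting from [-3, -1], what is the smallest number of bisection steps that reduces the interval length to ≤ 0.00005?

16

Width after n steps is 2/2^n. Need 2^n ≥ 2/0.00005 = 40000.
2^15 = 32768 < 40000 ≤ 2^16 = 65536, so n = 16.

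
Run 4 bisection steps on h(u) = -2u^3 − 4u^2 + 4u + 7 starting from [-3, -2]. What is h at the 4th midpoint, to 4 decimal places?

midpoint -2.5: h = 3.25 > 0 → [-2.5, -2]
midpoint -2.25: h = 0.53125 > 0 → [-2.25, -2]
midpoint -2.125: h = -0.371094 < 0 → [-2.25, -2.125]
midpoint -2.1875: h = 0.0444 > 0 → [-2.1875, -2.125]

0.0444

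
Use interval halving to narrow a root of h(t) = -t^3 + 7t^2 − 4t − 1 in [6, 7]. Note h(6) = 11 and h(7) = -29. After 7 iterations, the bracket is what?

m = 6.5, h(m) = -5.875 (−); new bracket [6, 6.5]
m = 6.25, h(m) = 3.296875 (+); new bracket [6.25, 6.5]
m = 6.375, h(m) = -1.099609 (−); new bracket [6.25, 6.375]
m = 6.3125, h(m) = 1.1453 (+); new bracket [6.3125, 6.375]
m = 6.34375, h(m) = 0.0346 (+); new bracket [6.34375, 6.375]
m = 6.359375, h(m) = -0.5296 (−); new bracket [6.34375, 6.359375]
m = 6.3515625, h(m) = -0.2468 (−); new bracket [6.34375, 6.3515625]

[6.34375, 6.3515625]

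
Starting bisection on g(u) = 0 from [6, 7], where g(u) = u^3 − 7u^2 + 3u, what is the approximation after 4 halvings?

g(6.5) = -1.625 < 0, so the root lies in [6.5, 7]
g(6.75) = 8.859375 > 0, so the root lies in [6.5, 6.75]
g(6.625) = 3.416016 > 0, so the root lies in [6.5, 6.625]
g(6.5625) = 0.8459 > 0, so the root lies in [6.5, 6.5625]

6.5625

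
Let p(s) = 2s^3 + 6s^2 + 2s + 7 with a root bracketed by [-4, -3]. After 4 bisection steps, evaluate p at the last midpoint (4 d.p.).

-0.2974

midpoint -3.5: p = -12.25 < 0 → [-3.5, -3]
midpoint -3.25: p = -4.78125 < 0 → [-3.25, -3]
midpoint -3.125: p = -1.691406 < 0 → [-3.125, -3]
midpoint -3.0625: p = -0.2974 < 0 → [-3.0625, -3]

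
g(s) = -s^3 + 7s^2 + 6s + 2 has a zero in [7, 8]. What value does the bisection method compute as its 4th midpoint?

7.8125

s = 7.5 gives g = 18.875, positive; keep [7.5, 8]
s = 7.75 gives g = 3.453125, positive; keep [7.75, 8]
s = 7.875 gives g = -5.013672, negative; keep [7.75, 7.875]
s = 7.8125 gives g = -0.7161, negative; keep [7.75, 7.8125]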